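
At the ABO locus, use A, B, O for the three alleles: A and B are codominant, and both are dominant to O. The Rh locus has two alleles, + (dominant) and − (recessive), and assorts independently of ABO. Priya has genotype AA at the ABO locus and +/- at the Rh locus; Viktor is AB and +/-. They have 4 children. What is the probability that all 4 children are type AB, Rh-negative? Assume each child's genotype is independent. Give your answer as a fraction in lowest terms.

1/4096

ABO cross AA × AB → 1/2 A, 1/2 AB.
Rh cross +/- × +/- → 3/4 Rh+, 1/4 Rh-; so P(type AB, Rh-negative) = 1/2 × 1/4 = 1/8 per child.
All 4 independent: (1/8)^4 = 1/4096.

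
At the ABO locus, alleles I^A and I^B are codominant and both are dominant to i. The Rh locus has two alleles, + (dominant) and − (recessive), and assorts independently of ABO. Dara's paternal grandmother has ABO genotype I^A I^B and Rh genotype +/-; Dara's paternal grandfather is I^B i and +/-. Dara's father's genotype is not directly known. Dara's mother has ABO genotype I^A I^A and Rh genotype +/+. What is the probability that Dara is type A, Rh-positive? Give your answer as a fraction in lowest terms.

Dara's father's ABO genotype from I^A I^B × I^B i: 1/4 I^A I^B, 1/4 I^A i, 1/4 I^B I^B, 1/4 I^B i.
Crossing each possibility with the mother I^A I^A and summing P(type A): 1/4·1/2 + 1/4·1 + 1/4·0 + 1/4·1/2 = 1/2.
Similarly for Rh via the father's Rh distribution: P(Rh+) = 1.
Independent loci: 1/2 × 1 = 1/2.

1/2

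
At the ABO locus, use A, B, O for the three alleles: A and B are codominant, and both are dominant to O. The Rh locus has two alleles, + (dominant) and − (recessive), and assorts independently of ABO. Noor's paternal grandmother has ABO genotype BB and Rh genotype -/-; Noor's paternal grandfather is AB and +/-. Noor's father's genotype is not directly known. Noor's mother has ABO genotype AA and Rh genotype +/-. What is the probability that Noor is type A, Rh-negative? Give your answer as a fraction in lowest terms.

Noor's father's ABO genotype from BB × AB: 1/2 AB, 1/2 BB.
Crossing each possibility with the mother AA and summing P(type A): 1/2·1/2 + 1/2·0 = 1/4.
Similarly for Rh via the father's Rh distribution: P(Rh-) = 3/8.
Independent loci: 1/4 × 3/8 = 3/32.

3/32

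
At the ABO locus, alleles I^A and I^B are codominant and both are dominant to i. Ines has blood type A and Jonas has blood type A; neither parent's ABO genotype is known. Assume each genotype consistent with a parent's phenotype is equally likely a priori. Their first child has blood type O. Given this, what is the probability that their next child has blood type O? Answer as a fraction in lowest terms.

1/4

Possible genotypes: Ines ∈ {I^A I^A, I^A i}; Jonas ∈ {I^A I^A, I^A i}.
Weight each parental genotype pair by prior × P(type-O child):
  I^A i × I^A i: posterior weight 1; P(next child type O) = 1/4.
Weighted sum = 1/4.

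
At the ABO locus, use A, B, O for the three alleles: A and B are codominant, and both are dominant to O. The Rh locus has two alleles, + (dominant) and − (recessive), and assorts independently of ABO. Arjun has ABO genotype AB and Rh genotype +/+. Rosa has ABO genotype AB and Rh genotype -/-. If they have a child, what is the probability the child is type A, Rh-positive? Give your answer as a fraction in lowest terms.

1/4

ABO cross AB × AB → offspring phenotypes: 1/4 A, 1/4 B, 1/2 AB.
Rh cross +/+ × -/- → 1 Rh+.
Independent loci: P(type A, Rh-positive) = 1/4 × 1 = 1/4.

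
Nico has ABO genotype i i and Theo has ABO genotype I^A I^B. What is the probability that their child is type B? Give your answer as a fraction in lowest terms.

1/2

ABO cross i i × I^A I^B → offspring phenotypes: 1/2 A, 1/2 B.
So P(type B) = 1/2.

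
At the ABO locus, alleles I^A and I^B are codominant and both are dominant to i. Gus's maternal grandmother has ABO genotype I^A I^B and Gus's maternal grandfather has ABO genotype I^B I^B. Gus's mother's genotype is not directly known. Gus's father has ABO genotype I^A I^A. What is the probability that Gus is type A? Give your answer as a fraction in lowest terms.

1/4

Gus's mother's ABO genotype from I^A I^B × I^B I^B: 1/2 I^A I^B, 1/2 I^B I^B.
Crossing each possibility with the father I^A I^A and summing P(type A): 1/2·1/2 + 1/2·0 = 1/4.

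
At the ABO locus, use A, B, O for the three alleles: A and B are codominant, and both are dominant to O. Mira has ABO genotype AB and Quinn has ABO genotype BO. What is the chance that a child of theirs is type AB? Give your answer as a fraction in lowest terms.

ABO cross AB × BO → offspring phenotypes: 1/4 A, 1/2 B, 1/4 AB.
So P(type AB) = 1/4.

1/4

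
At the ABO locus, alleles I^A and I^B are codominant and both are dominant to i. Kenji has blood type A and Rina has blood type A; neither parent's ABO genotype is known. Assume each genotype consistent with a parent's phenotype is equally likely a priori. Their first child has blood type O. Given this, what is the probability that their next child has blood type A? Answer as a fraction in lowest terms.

3/4

Possible genotypes: Kenji ∈ {I^A I^A, I^A i}; Rina ∈ {I^A I^A, I^A i}.
Weight each parental genotype pair by prior × P(type-O child):
  I^A i × I^A i: posterior weight 1; P(next child type A) = 3/4.
Weighted sum = 3/4.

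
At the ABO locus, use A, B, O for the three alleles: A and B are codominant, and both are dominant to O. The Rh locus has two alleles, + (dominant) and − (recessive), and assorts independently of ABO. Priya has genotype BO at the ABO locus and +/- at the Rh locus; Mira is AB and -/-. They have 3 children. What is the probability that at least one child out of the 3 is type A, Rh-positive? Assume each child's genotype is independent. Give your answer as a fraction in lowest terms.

ABO cross BO × AB → 1/4 A, 1/2 B, 1/4 AB.
Rh cross +/- × -/- → 1/2 Rh+, 1/2 Rh-; so P(type A, Rh-positive) = 1/4 × 1/2 = 1/8 per child.
P(none) = (7/8)^3 = 343/512; P(at least one) = 1 − 343/512 = 169/512.

169/512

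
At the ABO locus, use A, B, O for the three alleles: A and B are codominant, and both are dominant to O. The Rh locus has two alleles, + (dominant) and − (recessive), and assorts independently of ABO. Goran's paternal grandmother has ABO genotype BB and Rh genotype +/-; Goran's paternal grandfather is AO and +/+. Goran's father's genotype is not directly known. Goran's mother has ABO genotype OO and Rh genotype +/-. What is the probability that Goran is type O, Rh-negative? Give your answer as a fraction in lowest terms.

1/32

Goran's father's ABO genotype from BB × AO: 1/2 AB, 1/2 BO.
Crossing each possibility with the mother OO and summing P(type O): 1/2·0 + 1/2·1/2 = 1/4.
Similarly for Rh via the father's Rh distribution: P(Rh-) = 1/8.
Independent loci: 1/4 × 1/8 = 1/32.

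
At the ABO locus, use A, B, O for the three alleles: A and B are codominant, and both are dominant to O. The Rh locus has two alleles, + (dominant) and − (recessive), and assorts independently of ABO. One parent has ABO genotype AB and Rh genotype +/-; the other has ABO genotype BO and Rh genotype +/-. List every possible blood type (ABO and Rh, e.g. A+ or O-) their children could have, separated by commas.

Gametes from AB × BO give offspring ABO genotypes AB, AO, BB, BO, i.e. phenotypes A, B, AB.
Rh cross +/- × +/- → phenotypes Rh+, Rh-.
Combining independently: A+, A-, B+, B-, AB+, AB-.

A+, A-, B+, B-, AB+, AB-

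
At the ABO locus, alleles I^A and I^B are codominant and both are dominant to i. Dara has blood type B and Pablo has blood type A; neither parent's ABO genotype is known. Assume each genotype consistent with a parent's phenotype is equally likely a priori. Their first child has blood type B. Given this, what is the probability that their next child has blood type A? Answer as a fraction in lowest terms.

Possible genotypes: Dara ∈ {I^B I^B, I^B i}; Pablo ∈ {I^A I^A, I^A i}.
Weight each parental genotype pair by prior × P(type-B child):
  I^B I^B × I^A i: posterior weight 2/3; P(next child type A) = 0.
  I^B i × I^A i: posterior weight 1/3; P(next child type A) = 1/4.
Weighted sum = 1/12.

1/12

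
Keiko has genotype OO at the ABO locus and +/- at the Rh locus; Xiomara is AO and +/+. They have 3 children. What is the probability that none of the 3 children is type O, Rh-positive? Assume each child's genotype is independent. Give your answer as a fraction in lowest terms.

ABO cross OO × AO → 1/2 O, 1/2 A.
Rh cross +/- × +/+ → 1 Rh+; so P(type O, Rh-positive) = 1/2 × 1 = 1/2 per child.
P(not type O, Rh-positive) = 1/2 for one child; (1/2)^3 = 1/8.

1/8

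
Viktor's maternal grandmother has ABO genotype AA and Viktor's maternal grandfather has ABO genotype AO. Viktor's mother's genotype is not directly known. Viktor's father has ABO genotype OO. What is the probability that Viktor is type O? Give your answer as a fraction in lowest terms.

Viktor's mother's ABO genotype from AA × AO: 1/2 AA, 1/2 AO.
Crossing each possibility with the father OO and summing P(type O): 1/2·0 + 1/2·1/2 = 1/4.

1/4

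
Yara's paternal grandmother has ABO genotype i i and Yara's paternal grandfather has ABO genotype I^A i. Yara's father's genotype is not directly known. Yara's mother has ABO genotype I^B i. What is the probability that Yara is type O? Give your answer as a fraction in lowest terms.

3/8

Yara's father's ABO genotype from i i × I^A i: 1/2 I^A i, 1/2 i i.
Crossing each possibility with the mother I^B i and summing P(type O): 1/2·1/4 + 1/2·1/2 = 3/8.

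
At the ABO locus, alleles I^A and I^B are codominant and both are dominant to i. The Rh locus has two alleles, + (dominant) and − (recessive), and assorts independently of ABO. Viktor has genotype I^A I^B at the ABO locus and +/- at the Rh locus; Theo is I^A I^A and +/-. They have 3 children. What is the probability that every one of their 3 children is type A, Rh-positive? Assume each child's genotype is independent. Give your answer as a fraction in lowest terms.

ABO cross I^A I^B × I^A I^A → 1/2 A, 1/2 AB.
Rh cross +/- × +/- → 3/4 Rh+, 1/4 Rh-; so P(type A, Rh-positive) = 1/2 × 3/4 = 3/8 per child.
All 3 independent: (3/8)^3 = 27/512.

27/512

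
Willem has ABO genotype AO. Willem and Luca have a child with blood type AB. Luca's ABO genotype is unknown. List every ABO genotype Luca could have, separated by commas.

For each candidate genotype of Luca, check whether crossing it with AO can produce every observed child phenotype.
  AA → possible child types {A} ✗
  AB → possible child types {A, B, AB} ✓
  AO → possible child types {O, A} ✗
  BB → possible child types {B, AB} ✓
  BO → possible child types {O, A, B, AB} ✓
  OO → possible child types {O, A} ✗

AB, BB, BO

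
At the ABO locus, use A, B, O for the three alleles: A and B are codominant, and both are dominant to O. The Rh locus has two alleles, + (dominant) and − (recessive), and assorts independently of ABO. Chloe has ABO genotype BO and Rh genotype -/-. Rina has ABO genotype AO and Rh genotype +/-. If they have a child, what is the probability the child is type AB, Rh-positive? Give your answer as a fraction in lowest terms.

ABO cross BO × AO → offspring phenotypes: 1/4 O, 1/4 A, 1/4 B, 1/4 AB.
Rh cross -/- × +/- → 1/2 Rh+, 1/2 Rh-.
Independent loci: P(type AB, Rh-positive) = 1/4 × 1/2 = 1/8.

1/8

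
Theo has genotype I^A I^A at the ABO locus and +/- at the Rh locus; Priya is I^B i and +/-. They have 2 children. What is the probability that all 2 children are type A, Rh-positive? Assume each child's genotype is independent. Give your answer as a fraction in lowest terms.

ABO cross I^A I^A × I^B i → 1/2 A, 1/2 AB.
Rh cross +/- × +/- → 3/4 Rh+, 1/4 Rh-; so P(type A, Rh-positive) = 1/2 × 3/4 = 3/8 per child.
All 2 independent: (3/8)^2 = 9/64.

9/64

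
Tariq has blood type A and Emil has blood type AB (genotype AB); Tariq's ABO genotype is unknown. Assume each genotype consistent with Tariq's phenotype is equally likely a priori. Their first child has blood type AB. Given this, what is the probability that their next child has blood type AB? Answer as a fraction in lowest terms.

5/12

Possible genotypes: Tariq ∈ {AA, AO}; Emil ∈ {AB}.
Weight each parental genotype pair by prior × P(type-AB child):
  AA × AB: posterior weight 2/3; P(next child type AB) = 1/2.
  AO × AB: posterior weight 1/3; P(next child type AB) = 1/4.
Weighted sum = 5/12.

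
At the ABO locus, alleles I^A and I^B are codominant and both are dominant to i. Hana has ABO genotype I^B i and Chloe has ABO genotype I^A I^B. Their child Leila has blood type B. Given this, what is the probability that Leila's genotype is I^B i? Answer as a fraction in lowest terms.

Cross I^B i × I^A I^B → 1/4 I^A I^B, 1/4 I^A i, 1/4 I^B I^B, 1/4 I^B i.
Type-B genotypes among offspring: I^B I^B (1/4), I^B i (1/4); total 1/2.
P(I^B i | type B) = (1/4) / (1/2) = 1/2.

1/2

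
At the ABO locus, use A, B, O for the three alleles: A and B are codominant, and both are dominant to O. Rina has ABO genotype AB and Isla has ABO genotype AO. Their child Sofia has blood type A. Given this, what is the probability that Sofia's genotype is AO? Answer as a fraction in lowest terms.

1/2

Cross AB × AO → 1/4 AA, 1/4 AB, 1/4 AO, 1/4 BO.
Type-A genotypes among offspring: AA (1/4), AO (1/4); total 1/2.
P(AO | type A) = (1/4) / (1/2) = 1/2.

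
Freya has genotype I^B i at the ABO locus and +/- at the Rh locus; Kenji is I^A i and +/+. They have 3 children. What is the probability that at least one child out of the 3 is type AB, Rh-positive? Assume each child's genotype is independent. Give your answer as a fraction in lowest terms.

37/64

ABO cross I^B i × I^A i → 1/4 O, 1/4 A, 1/4 B, 1/4 AB.
Rh cross +/- × +/+ → 1 Rh+; so P(type AB, Rh-positive) = 1/4 × 1 = 1/4 per child.
P(none) = (3/4)^3 = 27/64; P(at least one) = 1 − 27/64 = 37/64.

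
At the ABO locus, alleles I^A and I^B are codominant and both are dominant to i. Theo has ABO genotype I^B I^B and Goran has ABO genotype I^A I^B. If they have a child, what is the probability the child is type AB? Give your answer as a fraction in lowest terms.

1/2

ABO cross I^B I^B × I^A I^B → offspring phenotypes: 1/2 B, 1/2 AB.
So P(type AB) = 1/2.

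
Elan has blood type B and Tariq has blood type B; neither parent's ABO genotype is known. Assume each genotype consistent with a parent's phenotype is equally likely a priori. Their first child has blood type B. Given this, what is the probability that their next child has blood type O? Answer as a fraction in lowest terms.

1/20

Possible genotypes: Elan ∈ {BB, BO}; Tariq ∈ {BB, BO}.
Weight each parental genotype pair by prior × P(type-B child):
  BB × BB: posterior weight 4/15; P(next child type O) = 0.
  BB × BO: posterior weight 4/15; P(next child type O) = 0.
  BO × BB: posterior weight 4/15; P(next child type O) = 0.
  BO × BO: posterior weight 1/5; P(next child type O) = 1/4.
Weighted sum = 1/20.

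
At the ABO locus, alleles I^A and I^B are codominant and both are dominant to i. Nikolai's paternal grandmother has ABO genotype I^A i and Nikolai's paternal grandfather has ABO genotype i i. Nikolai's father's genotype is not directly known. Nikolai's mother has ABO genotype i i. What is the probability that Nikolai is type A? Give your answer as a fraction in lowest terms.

Nikolai's father's ABO genotype from I^A i × i i: 1/2 I^A i, 1/2 i i.
Crossing each possibility with the mother i i and summing P(type A): 1/2·1/2 + 1/2·0 = 1/4.

1/4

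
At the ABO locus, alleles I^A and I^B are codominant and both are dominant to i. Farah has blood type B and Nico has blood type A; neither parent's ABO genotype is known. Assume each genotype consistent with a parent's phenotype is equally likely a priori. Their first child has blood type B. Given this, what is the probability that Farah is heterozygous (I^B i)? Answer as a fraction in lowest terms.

1/3

Possible genotypes: Farah ∈ {I^B I^B, I^B i}; Nico ∈ {I^A I^A, I^A i}.
Weight each parental genotype pair by prior × P(type-B child):
  I^B I^B × I^A i: posterior weight 2/3.
  I^B i × I^A i: posterior weight 1/3.
Sum the posterior weight over pairs where Farah is I^B i: 1/3.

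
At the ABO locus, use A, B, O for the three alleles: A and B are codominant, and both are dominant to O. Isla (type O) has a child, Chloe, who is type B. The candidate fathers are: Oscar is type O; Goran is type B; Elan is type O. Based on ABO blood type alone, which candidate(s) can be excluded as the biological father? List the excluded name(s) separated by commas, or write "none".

A candidate is excluded only if no genotype consistent with his phenotype could produce a type B child with a type O mother.
Oscar (type O): no genotype consistent with that phenotype can produce a type-B child with a type-O mother.
Elan (type O): no genotype consistent with that phenotype can produce a type-B child with a type-O mother.

Oscar, Elan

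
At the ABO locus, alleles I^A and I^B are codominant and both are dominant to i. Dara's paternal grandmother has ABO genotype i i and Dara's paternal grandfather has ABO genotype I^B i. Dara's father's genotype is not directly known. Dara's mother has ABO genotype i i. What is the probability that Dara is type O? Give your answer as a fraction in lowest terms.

3/4

Dara's father's ABO genotype from i i × I^B i: 1/2 I^B i, 1/2 i i.
Crossing each possibility with the mother i i and summing P(type O): 1/2·1/2 + 1/2·1 = 3/4.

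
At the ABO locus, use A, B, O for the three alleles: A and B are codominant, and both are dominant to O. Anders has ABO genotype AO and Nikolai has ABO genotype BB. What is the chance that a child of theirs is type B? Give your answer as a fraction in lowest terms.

1/2

ABO cross AO × BB → offspring phenotypes: 1/2 B, 1/2 AB.
So P(type B) = 1/2.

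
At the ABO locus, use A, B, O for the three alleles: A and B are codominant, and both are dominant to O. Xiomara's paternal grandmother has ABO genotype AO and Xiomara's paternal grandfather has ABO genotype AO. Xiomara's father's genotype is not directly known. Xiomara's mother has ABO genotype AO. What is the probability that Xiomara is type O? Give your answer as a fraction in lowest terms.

1/4

Xiomara's father's ABO genotype from AO × AO: 1/4 AA, 1/2 AO, 1/4 OO.
Crossing each possibility with the mother AO and summing P(type O): 1/4·0 + 1/2·1/4 + 1/4·1/2 = 1/4.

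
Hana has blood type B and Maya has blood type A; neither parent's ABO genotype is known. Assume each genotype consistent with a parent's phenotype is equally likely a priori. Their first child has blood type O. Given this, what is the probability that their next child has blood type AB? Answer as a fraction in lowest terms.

Possible genotypes: Hana ∈ {I^B I^B, I^B i}; Maya ∈ {I^A I^A, I^A i}.
Weight each parental genotype pair by prior × P(type-O child):
  I^B i × I^A i: posterior weight 1; P(next child type AB) = 1/4.
Weighted sum = 1/4.

1/4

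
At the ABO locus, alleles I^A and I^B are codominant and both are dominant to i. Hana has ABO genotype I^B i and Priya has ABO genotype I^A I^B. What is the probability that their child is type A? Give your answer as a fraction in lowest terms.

ABO cross I^B i × I^A I^B → offspring phenotypes: 1/4 A, 1/2 B, 1/4 AB.
So P(type A) = 1/4.

1/4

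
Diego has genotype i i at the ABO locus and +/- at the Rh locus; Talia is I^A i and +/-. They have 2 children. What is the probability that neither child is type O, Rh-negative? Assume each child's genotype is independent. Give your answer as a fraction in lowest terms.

49/64

ABO cross i i × I^A i → 1/2 O, 1/2 A.
Rh cross +/- × +/- → 3/4 Rh+, 1/4 Rh-; so P(type O, Rh-negative) = 1/2 × 1/4 = 1/8 per child.
P(not type O, Rh-negative) = 7/8 for one child; (7/8)^2 = 49/64.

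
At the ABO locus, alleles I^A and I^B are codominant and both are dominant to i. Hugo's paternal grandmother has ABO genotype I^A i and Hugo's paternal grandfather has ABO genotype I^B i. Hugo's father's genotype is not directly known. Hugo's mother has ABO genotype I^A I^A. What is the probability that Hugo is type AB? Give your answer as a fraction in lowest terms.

1/4

Hugo's father's ABO genotype from I^A i × I^B i: 1/4 I^A I^B, 1/4 I^A i, 1/4 I^B i, 1/4 i i.
Crossing each possibility with the mother I^A I^A and summing P(type AB): 1/4·1/2 + 1/4·0 + 1/4·1/2 + 1/4·0 = 1/4.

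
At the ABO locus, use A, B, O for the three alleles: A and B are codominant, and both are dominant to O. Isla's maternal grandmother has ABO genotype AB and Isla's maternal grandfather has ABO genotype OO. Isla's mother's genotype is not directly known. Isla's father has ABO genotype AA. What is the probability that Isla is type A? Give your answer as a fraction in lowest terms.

Isla's mother's ABO genotype from AB × OO: 1/2 AO, 1/2 BO.
Crossing each possibility with the father AA and summing P(type A): 1/2·1 + 1/2·1/2 = 3/4.

3/4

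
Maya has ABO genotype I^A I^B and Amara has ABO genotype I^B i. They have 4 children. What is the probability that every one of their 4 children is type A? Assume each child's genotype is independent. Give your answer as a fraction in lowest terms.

ABO cross I^A I^B × I^B i → 1/4 A, 1/2 B, 1/4 AB.
So P(type A) = 1/4 per child.
All 4 independent: (1/4)^4 = 1/256.

1/256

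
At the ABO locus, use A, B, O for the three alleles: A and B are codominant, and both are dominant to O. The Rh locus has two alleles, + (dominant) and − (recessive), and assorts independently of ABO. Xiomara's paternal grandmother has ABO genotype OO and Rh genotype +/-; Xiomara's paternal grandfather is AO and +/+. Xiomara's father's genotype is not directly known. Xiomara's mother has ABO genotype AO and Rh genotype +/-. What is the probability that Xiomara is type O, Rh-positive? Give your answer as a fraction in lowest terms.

Xiomara's father's ABO genotype from OO × AO: 1/2 AO, 1/2 OO.
Crossing each possibility with the mother AO and summing P(type O): 1/2·1/4 + 1/2·1/2 = 3/8.
Similarly for Rh via the father's Rh distribution: P(Rh+) = 7/8.
Independent loci: 3/8 × 7/8 = 21/64.

21/64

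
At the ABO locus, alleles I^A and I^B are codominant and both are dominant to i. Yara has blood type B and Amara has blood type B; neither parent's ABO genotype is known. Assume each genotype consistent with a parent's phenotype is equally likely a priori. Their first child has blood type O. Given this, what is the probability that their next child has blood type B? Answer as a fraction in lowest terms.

3/4

Possible genotypes: Yara ∈ {I^B I^B, I^B i}; Amara ∈ {I^B I^B, I^B i}.
Weight each parental genotype pair by prior × P(type-O child):
  I^B i × I^B i: posterior weight 1; P(next child type B) = 3/4.
Weighted sum = 3/4.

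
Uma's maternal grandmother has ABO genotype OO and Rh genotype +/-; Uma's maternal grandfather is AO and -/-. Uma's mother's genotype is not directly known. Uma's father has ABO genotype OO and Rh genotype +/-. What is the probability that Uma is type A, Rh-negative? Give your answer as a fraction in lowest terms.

3/32

Uma's mother's ABO genotype from OO × AO: 1/2 AO, 1/2 OO.
Crossing each possibility with the father OO and summing P(type A): 1/2·1/2 + 1/2·0 = 1/4.
Similarly for Rh via the mother's Rh distribution: P(Rh-) = 3/8.
Independent loci: 1/4 × 3/8 = 3/32.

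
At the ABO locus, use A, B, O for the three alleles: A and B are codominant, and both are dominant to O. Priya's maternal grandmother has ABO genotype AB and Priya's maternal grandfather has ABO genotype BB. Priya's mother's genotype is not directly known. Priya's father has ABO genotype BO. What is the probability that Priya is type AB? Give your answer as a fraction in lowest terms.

Priya's mother's ABO genotype from AB × BB: 1/2 AB, 1/2 BB.
Crossing each possibility with the father BO and summing P(type AB): 1/2·1/4 + 1/2·0 = 1/8.

1/8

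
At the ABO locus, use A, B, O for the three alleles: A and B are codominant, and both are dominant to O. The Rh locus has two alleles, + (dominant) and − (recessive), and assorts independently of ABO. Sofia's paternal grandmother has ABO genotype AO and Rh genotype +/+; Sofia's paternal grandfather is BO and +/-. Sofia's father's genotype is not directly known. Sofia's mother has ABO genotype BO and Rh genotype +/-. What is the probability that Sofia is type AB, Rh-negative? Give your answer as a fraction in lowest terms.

Sofia's father's ABO genotype from AO × BO: 1/4 AB, 1/4 AO, 1/4 BO, 1/4 OO.
Crossing each possibility with the mother BO and summing P(type AB): 1/4·1/4 + 1/4·1/4 + 1/4·0 + 1/4·0 = 1/8.
Similarly for Rh via the father's Rh distribution: P(Rh-) = 1/8.
Independent loci: 1/8 × 1/8 = 1/64.

1/64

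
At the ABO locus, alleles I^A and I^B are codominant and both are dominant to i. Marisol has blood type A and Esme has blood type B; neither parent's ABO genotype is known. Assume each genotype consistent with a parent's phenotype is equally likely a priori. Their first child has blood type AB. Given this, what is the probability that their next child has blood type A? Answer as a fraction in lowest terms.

5/36

Possible genotypes: Marisol ∈ {I^A I^A, I^A i}; Esme ∈ {I^B I^B, I^B i}.
Weight each parental genotype pair by prior × P(type-AB child):
  I^A I^A × I^B I^B: posterior weight 4/9; P(next child type A) = 0.
  I^A I^A × I^B i: posterior weight 2/9; P(next child type A) = 1/2.
  I^A i × I^B I^B: posterior weight 2/9; P(next child type A) = 0.
  I^A i × I^B i: posterior weight 1/9; P(next child type A) = 1/4.
Weighted sum = 5/36.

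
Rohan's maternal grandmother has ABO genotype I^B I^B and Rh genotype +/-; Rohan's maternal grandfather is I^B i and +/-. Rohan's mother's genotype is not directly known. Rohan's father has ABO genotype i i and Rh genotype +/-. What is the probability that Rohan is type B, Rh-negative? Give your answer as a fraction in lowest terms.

3/16

Rohan's mother's ABO genotype from I^B I^B × I^B i: 1/2 I^B I^B, 1/2 I^B i.
Crossing each possibility with the father i i and summing P(type B): 1/2·1 + 1/2·1/2 = 3/4.
Similarly for Rh via the mother's Rh distribution: P(Rh-) = 1/4.
Independent loci: 3/4 × 1/4 = 3/16.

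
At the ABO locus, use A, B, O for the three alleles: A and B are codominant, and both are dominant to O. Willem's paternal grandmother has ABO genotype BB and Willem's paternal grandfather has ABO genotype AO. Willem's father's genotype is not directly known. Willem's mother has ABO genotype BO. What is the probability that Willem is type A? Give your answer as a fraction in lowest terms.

Willem's father's ABO genotype from BB × AO: 1/2 AB, 1/2 BO.
Crossing each possibility with the mother BO and summing P(type A): 1/2·1/4 + 1/2·0 = 1/8.

1/8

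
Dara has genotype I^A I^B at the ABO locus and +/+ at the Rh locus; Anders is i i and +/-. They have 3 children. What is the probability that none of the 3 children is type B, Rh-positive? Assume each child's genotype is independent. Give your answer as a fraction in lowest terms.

ABO cross I^A I^B × i i → 1/2 A, 1/2 B.
Rh cross +/+ × +/- → 1 Rh+; so P(type B, Rh-positive) = 1/2 × 1 = 1/2 per child.
P(not type B, Rh-positive) = 1/2 for one child; (1/2)^3 = 1/8.

1/8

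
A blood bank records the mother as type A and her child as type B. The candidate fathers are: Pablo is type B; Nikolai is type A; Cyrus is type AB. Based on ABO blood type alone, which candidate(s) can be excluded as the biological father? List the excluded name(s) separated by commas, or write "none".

Nikolai

A candidate is excluded only if no genotype consistent with his phenotype could produce a type B child with a type A mother.
Nikolai (type A): no genotype consistent with that phenotype can produce a type-B child with a type-A mother.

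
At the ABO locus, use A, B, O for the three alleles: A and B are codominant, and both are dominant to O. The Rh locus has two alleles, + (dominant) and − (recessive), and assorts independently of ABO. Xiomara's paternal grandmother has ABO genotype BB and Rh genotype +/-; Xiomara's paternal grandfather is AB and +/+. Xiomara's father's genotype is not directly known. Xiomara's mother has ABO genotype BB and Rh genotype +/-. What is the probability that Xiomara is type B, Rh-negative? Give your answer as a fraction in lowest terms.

Xiomara's father's ABO genotype from BB × AB: 1/2 AB, 1/2 BB.
Crossing each possibility with the mother BB and summing P(type B): 1/2·1/2 + 1/2·1 = 3/4.
Similarly for Rh via the father's Rh distribution: P(Rh-) = 1/8.
Independent loci: 3/4 × 1/8 = 3/32.

3/32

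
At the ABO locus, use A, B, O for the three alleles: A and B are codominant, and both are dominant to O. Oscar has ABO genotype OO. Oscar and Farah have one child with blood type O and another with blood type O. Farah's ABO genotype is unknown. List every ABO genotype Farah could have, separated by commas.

For each candidate genotype of Farah, check whether crossing it with OO can produce every observed child phenotype.
  AA → possible child types {A} ✗
  AB → possible child types {A, B} ✗
  AO → possible child types {O, A} ✓
  BB → possible child types {B} ✗
  BO → possible child types {O, B} ✓
  OO → possible child types {O} ✓

AO, BO, OO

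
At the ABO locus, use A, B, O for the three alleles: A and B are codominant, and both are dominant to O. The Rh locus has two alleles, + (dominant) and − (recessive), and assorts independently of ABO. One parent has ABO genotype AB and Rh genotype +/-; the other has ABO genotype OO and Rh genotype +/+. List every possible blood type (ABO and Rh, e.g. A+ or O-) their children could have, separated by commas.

Gametes from AB × OO give offspring ABO genotypes AO, BO, i.e. phenotypes A, B.
Rh cross +/- × +/+ → phenotypes Rh+.
Combining independently: A+, B+.

A+, B+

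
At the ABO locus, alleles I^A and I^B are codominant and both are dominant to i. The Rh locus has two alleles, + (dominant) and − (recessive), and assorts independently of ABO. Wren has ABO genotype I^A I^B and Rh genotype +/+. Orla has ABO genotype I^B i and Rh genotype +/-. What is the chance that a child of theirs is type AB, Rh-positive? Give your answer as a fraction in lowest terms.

1/4

ABO cross I^A I^B × I^B i → offspring phenotypes: 1/4 A, 1/2 B, 1/4 AB.
Rh cross +/+ × +/- → 1 Rh+.
Independent loci: P(type AB, Rh-positive) = 1/4 × 1 = 1/4.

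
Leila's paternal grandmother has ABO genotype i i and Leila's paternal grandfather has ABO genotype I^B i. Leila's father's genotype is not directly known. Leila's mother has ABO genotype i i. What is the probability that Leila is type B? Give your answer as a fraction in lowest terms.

1/4

Leila's father's ABO genotype from i i × I^B i: 1/2 I^B i, 1/2 i i.
Crossing each possibility with the mother i i and summing P(type B): 1/2·1/2 + 1/2·0 = 1/4.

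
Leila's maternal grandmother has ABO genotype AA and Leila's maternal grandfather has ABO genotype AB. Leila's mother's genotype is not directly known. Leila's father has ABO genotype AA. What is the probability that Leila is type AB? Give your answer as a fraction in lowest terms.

1/4

Leila's mother's ABO genotype from AA × AB: 1/2 AA, 1/2 AB.
Crossing each possibility with the father AA and summing P(type AB): 1/2·0 + 1/2·1/2 = 1/4.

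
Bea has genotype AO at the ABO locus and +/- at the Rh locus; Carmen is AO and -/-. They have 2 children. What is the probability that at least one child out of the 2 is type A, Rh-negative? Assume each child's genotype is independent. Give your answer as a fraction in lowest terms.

ABO cross AO × AO → 1/4 O, 3/4 A.
Rh cross +/- × -/- → 1/2 Rh+, 1/2 Rh-; so P(type A, Rh-negative) = 3/4 × 1/2 = 3/8 per child.
P(none) = (5/8)^2 = 25/64; P(at least one) = 1 − 25/64 = 39/64.

39/64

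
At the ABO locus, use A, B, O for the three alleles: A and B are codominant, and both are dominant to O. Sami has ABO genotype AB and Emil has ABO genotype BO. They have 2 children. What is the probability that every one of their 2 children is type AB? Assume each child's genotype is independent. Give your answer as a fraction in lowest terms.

1/16

ABO cross AB × BO → 1/4 A, 1/2 B, 1/4 AB.
So P(type AB) = 1/4 per child.
All 2 independent: (1/4)^2 = 1/16.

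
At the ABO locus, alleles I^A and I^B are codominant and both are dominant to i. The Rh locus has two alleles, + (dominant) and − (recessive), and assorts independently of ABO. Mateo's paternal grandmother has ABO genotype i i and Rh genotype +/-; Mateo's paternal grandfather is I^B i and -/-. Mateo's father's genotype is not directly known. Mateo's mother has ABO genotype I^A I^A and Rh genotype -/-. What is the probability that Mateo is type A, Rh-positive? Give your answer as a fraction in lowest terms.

3/16

Mateo's father's ABO genotype from i i × I^B i: 1/2 I^B i, 1/2 i i.
Crossing each possibility with the mother I^A I^A and summing P(type A): 1/2·1/2 + 1/2·1 = 3/4.
Similarly for Rh via the father's Rh distribution: P(Rh+) = 1/4.
Independent loci: 3/4 × 1/4 = 3/16.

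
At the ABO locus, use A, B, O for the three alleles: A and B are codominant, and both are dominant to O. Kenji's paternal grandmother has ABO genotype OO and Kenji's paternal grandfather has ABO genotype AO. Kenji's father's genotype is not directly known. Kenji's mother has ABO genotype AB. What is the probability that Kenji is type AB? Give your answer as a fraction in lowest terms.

Kenji's father's ABO genotype from OO × AO: 1/2 AO, 1/2 OO.
Crossing each possibility with the mother AB and summing P(type AB): 1/2·1/4 + 1/2·0 = 1/8.

1/8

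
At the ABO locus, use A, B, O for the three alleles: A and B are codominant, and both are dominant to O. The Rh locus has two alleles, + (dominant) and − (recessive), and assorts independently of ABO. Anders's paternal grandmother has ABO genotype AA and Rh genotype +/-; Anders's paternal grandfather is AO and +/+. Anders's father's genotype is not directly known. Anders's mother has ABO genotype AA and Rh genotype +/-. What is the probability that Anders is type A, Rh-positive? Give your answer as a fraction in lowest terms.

7/8

Anders's father's ABO genotype from AA × AO: 1/2 AA, 1/2 AO.
Crossing each possibility with the mother AA and summing P(type A): 1/2·1 + 1/2·1 = 1.
Similarly for Rh via the father's Rh distribution: P(Rh+) = 7/8.
Independent loci: 1 × 7/8 = 7/8.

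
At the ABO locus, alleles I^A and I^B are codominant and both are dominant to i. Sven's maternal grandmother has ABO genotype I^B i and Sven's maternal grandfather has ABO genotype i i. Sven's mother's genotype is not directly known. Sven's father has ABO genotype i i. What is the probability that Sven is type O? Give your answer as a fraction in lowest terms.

Sven's mother's ABO genotype from I^B i × i i: 1/2 I^B i, 1/2 i i.
Crossing each possibility with the father i i and summing P(type O): 1/2·1/2 + 1/2·1 = 3/4.

3/4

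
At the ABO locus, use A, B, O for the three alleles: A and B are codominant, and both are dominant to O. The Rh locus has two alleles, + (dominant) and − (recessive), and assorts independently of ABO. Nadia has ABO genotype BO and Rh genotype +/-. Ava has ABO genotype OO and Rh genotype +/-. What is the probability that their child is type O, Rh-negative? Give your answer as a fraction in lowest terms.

1/8

ABO cross BO × OO → offspring phenotypes: 1/2 O, 1/2 B.
Rh cross +/- × +/- → 3/4 Rh+, 1/4 Rh-.
Independent loci: P(type O, Rh-negative) = 1/2 × 1/4 = 1/8.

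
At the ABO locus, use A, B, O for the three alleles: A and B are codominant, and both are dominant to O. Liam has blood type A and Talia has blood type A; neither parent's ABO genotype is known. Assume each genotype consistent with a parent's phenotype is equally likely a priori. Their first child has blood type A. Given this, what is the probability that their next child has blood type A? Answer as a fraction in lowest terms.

19/20

Possible genotypes: Liam ∈ {AA, AO}; Talia ∈ {AA, AO}.
Weight each parental genotype pair by prior × P(type-A child):
  AA × AA: posterior weight 4/15; P(next child type A) = 1.
  AA × AO: posterior weight 4/15; P(next child type A) = 1.
  AO × AA: posterior weight 4/15; P(next child type A) = 1.
  AO × AO: posterior weight 1/5; P(next child type A) = 3/4.
Weighted sum = 19/20.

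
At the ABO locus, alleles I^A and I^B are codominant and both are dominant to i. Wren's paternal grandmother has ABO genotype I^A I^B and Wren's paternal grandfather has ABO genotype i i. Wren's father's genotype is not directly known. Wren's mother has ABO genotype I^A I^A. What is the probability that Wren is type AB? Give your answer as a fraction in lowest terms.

1/4

Wren's father's ABO genotype from I^A I^B × i i: 1/2 I^A i, 1/2 I^B i.
Crossing each possibility with the mother I^A I^A and summing P(type AB): 1/2·0 + 1/2·1/2 = 1/4.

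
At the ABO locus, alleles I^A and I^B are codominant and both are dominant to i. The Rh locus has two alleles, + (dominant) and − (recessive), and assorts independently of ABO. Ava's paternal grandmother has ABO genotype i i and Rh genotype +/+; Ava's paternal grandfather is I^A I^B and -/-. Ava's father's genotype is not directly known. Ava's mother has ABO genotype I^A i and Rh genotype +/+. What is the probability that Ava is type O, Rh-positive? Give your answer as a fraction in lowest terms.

1/4

Ava's father's ABO genotype from i i × I^A I^B: 1/2 I^A i, 1/2 I^B i.
Crossing each possibility with the mother I^A i and summing P(type O): 1/2·1/4 + 1/2·1/4 = 1/4.
Similarly for Rh via the father's Rh distribution: P(Rh+) = 1.
Independent loci: 1/4 × 1 = 1/4.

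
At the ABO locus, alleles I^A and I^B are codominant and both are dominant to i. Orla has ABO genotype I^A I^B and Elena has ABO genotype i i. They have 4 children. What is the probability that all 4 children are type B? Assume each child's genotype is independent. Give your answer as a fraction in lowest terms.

1/16

ABO cross I^A I^B × i i → 1/2 A, 1/2 B.
So P(type B) = 1/2 per child.
All 4 independent: (1/2)^4 = 1/16.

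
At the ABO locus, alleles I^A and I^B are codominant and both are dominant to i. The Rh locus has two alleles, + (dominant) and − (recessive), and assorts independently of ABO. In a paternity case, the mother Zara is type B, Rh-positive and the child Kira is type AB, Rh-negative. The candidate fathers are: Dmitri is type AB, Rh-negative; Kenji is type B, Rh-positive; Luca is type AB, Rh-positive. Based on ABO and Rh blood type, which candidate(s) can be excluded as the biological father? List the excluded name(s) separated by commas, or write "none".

Kenji

A candidate is excluded only if no genotype consistent with his phenotype could produce a type AB, Rh-negative child with a type B, Rh-positive mother.
Kenji (type B, Rh+): no genotype consistent with that phenotype can produce a type-AB Rh- child with a type-B mother.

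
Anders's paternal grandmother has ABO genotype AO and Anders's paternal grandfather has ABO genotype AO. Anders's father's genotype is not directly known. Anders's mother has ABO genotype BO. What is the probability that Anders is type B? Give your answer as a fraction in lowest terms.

1/4

Anders's father's ABO genotype from AO × AO: 1/4 AA, 1/2 AO, 1/4 OO.
Crossing each possibility with the mother BO and summing P(type B): 1/4·0 + 1/2·1/4 + 1/4·1/2 = 1/4.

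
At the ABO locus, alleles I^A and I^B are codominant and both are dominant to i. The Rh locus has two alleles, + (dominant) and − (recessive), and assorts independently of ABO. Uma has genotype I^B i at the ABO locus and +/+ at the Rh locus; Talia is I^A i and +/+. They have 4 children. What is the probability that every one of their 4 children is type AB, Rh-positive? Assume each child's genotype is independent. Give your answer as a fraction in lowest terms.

ABO cross I^B i × I^A i → 1/4 O, 1/4 A, 1/4 B, 1/4 AB.
Rh cross +/+ × +/+ → 1 Rh+; so P(type AB, Rh-positive) = 1/4 × 1 = 1/4 per child.
All 4 independent: (1/4)^4 = 1/256.

1/256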